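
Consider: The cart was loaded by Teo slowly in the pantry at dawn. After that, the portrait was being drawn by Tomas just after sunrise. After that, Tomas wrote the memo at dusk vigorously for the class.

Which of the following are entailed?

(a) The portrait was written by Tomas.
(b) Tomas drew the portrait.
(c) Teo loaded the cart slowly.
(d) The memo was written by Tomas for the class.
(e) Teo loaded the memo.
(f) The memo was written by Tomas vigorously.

(a) Not entailed — Tomas wrote the memo, not the portrait; the portrait belongs to the drawing event.
(b) Not entailed — 'was drawing' is progressive on an accomplishment; it does not entail the completed 'drew'.
(c) Entailed — dropping 'in the pantry', 'at dawn' leaves a sub-description the original still satisfies.
(d) Entailed — dropping 'vigorously', 'at dusk' leaves a sub-description the original still satisfies.
(e) Not entailed — Teo loaded the cart, not the memo; the memo belongs to the writing event.
(f) Entailed — the original entails any weakening of itself; this just drops 'at dusk', 'for the class'.

(c), (d), (f)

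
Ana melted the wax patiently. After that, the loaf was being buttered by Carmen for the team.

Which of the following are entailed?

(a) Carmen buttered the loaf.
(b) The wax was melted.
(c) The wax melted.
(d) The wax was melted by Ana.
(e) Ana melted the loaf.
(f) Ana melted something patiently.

(b), (c), (d), (f)

(a) Not entailed — 'was buttering' is progressive on an accomplishment; it does not entail the completed 'buttered'.
(b) Entailed — the original entails any weakening of itself; this just drops 'patiently' and generalizes the agent.
(c) Entailed — 'Ana melted the wax' is causative; it entails the inchoative 'the wax melted'.
(d) Entailed — the original entails any weakening of itself; this just drops 'patiently'.
(e) Not entailed — Ana melted the wax, not the loaf; the loaf belongs to the buttering event.
(f) Entailed — this follows by dropping conjuncts from the melting event's description.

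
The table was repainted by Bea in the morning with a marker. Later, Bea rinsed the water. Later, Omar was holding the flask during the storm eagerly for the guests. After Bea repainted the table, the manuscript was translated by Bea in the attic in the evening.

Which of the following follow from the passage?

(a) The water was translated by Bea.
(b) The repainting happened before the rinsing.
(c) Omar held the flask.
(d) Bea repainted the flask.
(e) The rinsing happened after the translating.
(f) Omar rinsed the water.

(b), (c)

(a) Not entailed — Bea translated the manuscript, not the water; the water belongs to the rinsing event.
(b) Entailed — the narrative places the repainting before the rinsing.
(c) Entailed — 'hold' is an activity; 'was holding' entails that some holding happened, so 'held' holds.
(d) Not entailed — Bea repainted the table, not the flask; the flask belongs to the holding event.
(e) Not entailed — the narrative doesn't order the translating relative to the rinsing.
(f) Not entailed — the passage has Bea rinsing the water, not Omar.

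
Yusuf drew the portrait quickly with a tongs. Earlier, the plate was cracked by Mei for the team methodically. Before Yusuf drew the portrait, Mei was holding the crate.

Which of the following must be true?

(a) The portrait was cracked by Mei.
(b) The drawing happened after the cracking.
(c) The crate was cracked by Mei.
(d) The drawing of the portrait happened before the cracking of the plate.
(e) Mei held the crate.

(b), (e)

(a) Not entailed — Mei cracked the plate, not the portrait; the portrait belongs to the drawing event.
(b) Entailed — the narrative places the cracking before the drawing.
(c) Not entailed — Mei cracked the plate, not the crate; the crate belongs to the holding event.
(d) Not entailed — the narrative places the cracking before the drawing, not after.
(e) Entailed — 'hold' is an activity; 'was holding' entails that some holding happened, so 'held' holds.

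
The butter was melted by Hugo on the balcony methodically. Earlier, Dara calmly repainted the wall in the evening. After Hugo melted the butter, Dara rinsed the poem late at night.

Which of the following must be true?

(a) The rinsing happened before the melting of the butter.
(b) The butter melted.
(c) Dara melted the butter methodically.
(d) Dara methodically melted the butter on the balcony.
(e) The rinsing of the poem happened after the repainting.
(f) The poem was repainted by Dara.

(a) Not entailed — the narrative places the melting before the rinsing, not after.
(b) Entailed — 'Hugo melted the butter' is causative; it entails the inchoative 'the butter melted'.
(c) Not entailed — the passage has Hugo melting the butter, not Dara.
(d) Not entailed — the passage has Hugo melting the butter, not Dara.
(e) Entailed — the narrative places the repainting before the rinsing.
(f) Not entailed — Dara repainted the wall, not the poem; the poem belongs to the rinsing event.

(b), (e)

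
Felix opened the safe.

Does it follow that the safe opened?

yes

'Felix opened the safe' is the causative; it entails the inchoative 'the safe opened'.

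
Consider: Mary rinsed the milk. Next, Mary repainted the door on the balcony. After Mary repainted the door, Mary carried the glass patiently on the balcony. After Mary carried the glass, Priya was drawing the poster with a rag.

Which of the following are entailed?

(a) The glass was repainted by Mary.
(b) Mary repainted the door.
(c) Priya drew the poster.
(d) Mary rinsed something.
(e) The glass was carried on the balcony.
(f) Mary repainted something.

(a) Not entailed — Mary repainted the door, not the glass; the glass belongs to the carrying event.
(b) Entailed — dropping 'on the balcony' leaves a sub-description the original still satisfies.
(c) Not entailed — 'was drawing' is progressive on an accomplishment; it does not entail the completed 'drew'.
(d) Entailed — every conjunct here is already in the original rinsing event.
(e) Entailed — every conjunct here is already in the original carrying event.
(f) Entailed — the original entails any weakening of itself; this just drops 'on the balcony' and generalizes the patient.

(b), (d), (e), (f)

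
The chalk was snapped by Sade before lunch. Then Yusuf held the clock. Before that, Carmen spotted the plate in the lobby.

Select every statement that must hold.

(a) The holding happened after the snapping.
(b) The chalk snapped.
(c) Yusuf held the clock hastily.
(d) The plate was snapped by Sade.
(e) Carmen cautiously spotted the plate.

(a) Entailed — the narrative places the snapping before the holding.
(b) Entailed — 'Sade snapped the chalk' is causative; it entails the inchoative 'the chalk snapped'.
(c) Not entailed — 'hastily' adds information not in the original event.
(d) Not entailed — Sade snapped the chalk, not the plate; the plate belongs to the spotting event.
(e) Not entailed — 'cautiously' adds information not in the original event.

(a), (b)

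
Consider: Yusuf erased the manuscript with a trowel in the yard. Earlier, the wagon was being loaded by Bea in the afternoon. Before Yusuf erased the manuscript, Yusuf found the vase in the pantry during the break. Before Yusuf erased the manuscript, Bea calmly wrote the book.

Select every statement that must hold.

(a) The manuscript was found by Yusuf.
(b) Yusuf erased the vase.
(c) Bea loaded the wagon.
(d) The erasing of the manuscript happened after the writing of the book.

(a) Not entailed — Yusuf found the vase, not the manuscript; the manuscript belongs to the erasing event.
(b) Not entailed — Yusuf erased the manuscript, not the vase; the vase belongs to the finding event.
(c) Not entailed — 'was loading' is progressive on an accomplishment; it does not entail the completed 'loaded'.
(d) Entailed — the narrative places the writing before the erasing.

(d)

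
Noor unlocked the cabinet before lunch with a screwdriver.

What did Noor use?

a screwdriver

'with a screwdriver' marks the instrument of the unlocking event.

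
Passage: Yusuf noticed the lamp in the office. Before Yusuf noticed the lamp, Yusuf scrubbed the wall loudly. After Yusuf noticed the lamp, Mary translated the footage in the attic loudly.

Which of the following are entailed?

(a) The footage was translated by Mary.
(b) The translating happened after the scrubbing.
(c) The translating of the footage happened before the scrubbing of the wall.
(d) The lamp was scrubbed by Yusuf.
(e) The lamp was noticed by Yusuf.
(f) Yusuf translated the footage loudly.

(a), (b), (e)

(a) Entailed — dropping 'loudly', 'in the attic' leaves a sub-description the original still satisfies.
(b) Entailed — the narrative places the scrubbing before the translating.
(c) Not entailed — the narrative places the scrubbing before the translating, not after.
(d) Not entailed — Yusuf scrubbed the wall, not the lamp; the lamp belongs to the noticing event.
(e) Entailed — dropping 'in the office' leaves a sub-description the original still satisfies.
(f) Not entailed — the passage has Mary translating the footage, not Yusuf.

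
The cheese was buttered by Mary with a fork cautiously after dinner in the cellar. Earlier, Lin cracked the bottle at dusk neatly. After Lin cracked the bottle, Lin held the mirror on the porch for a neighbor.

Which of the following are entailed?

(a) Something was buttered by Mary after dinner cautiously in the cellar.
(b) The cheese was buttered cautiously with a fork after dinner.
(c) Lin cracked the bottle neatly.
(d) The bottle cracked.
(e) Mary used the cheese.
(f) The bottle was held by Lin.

(a) Entailed — this follows by dropping conjuncts from the buttering event's description.
(b) Entailed — every conjunct here is already in the original buttering event.
(c) Entailed — every conjunct here is already in the original cracking event.
(d) Entailed — 'Lin cracked the bottle' is causative; it entails the inchoative 'the bottle cracked'.
(e) Not entailed — the cheese is the patient, not an instrument — Mary used a fork.
(f) Not entailed — Lin held the mirror, not the bottle; the bottle belongs to the cracking event.

(a), (b), (c), (d)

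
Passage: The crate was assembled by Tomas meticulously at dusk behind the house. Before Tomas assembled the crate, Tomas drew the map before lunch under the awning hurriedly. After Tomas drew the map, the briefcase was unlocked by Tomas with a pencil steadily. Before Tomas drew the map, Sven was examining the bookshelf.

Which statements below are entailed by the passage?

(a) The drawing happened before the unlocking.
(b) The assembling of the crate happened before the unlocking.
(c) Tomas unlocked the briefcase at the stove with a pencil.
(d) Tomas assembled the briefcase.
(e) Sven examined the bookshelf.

(a) Entailed — the narrative places the drawing before the unlocking.
(b) Not entailed — the narrative doesn't order the assembling relative to the unlocking.
(c) Not entailed — 'at the stove' adds information not in the original event.
(d) Not entailed — Tomas assembled the crate, not the briefcase; the briefcase belongs to the unlocking event.
(e) Entailed — 'examine' is an activity; 'was examining' entails that some examining happened, so 'examined' holds.

(a), (e)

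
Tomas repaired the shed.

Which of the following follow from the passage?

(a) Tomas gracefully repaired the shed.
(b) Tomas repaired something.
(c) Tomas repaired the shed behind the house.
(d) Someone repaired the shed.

(a) Not entailed — 'gracefully' adds information not in the original event.
(b) Entailed — generalizing the patient leaves a sub-description the original still satisfies.
(c) Not entailed — 'behind the house' adds information not in the original event.
(d) Entailed — this follows by dropping conjuncts from the repairing event's description.

(b), (d)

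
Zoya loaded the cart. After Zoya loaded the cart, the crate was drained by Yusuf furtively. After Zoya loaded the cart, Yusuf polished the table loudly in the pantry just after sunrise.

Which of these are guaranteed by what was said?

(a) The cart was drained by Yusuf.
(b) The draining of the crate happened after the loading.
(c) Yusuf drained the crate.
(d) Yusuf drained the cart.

(b), (c)

(a) Not entailed — Yusuf drained the crate, not the cart; the cart belongs to the loading event.
(b) Entailed — the narrative places the loading before the draining.
(c) Entailed — this follows by dropping conjuncts from the draining event's description.
(d) Not entailed — Yusuf drained the crate, not the cart; the cart belongs to the loading event.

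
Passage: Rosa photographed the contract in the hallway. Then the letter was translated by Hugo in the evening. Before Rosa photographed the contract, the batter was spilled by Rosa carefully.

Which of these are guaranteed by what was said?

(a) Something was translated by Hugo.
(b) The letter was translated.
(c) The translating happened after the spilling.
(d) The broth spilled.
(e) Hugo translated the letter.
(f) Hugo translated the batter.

(a), (b), (c), (e)

(a) Entailed — this follows by dropping conjuncts from the translating event's description.
(b) Entailed — the original entails any weakening of itself; this just drops 'in the evening' and generalizes the agent.
(c) Entailed — the narrative places the spilling before the translating.
(d) Not entailed — the batter is what spilled, not the broth.
(e) Entailed — dropping 'in the evening' leaves a sub-description the original still satisfies.
(f) Not entailed — Hugo translated the letter, not the batter; the batter belongs to the spilling event.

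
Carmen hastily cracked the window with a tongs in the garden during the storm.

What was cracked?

'the window' marks the patient of the cracking event.

the window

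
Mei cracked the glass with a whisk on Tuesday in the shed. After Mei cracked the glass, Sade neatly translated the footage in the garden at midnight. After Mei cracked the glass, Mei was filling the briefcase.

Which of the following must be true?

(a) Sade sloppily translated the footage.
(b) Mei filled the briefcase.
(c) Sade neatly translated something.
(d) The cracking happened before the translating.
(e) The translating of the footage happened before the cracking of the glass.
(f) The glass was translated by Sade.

(c), (d)

(a) Not entailed — 'sloppily' adds a manner not in (and inconsistent with) the original.
(b) Not entailed — 'was filling' is progressive on an accomplishment; it does not entail the completed 'filled'.
(c) Entailed — the original entails any weakening of itself; this just drops 'at midnight', 'in the garden' and generalizes the patient.
(d) Entailed — the narrative places the cracking before the translating.
(e) Not entailed — the narrative places the cracking before the translating, not after.
(f) Not entailed — Sade translated the footage, not the glass; the glass belongs to the cracking event.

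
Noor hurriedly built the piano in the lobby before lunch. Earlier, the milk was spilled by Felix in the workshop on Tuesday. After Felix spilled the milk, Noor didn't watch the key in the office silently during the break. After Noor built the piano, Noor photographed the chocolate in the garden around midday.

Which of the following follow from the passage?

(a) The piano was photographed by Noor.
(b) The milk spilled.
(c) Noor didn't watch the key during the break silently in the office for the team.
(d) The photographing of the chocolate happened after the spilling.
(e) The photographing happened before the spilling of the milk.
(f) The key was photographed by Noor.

(a) Not entailed — Noor photographed the chocolate, not the piano; the piano belongs to the building event.
(b) Entailed — 'Felix spilled the milk' is causative; it entails the inchoative 'the milk spilled'.
(c) Entailed — under negation, adding a further restriction is entailed: if no such watching event occurred, none occurred for the team either.
(d) Entailed — the narrative places the spilling before the photographing.
(e) Not entailed — the narrative places the spilling before the photographing, not after.
(f) Not entailed — Noor photographed the chocolate, not the key; the key belongs to the watching event.

(b), (c), (d)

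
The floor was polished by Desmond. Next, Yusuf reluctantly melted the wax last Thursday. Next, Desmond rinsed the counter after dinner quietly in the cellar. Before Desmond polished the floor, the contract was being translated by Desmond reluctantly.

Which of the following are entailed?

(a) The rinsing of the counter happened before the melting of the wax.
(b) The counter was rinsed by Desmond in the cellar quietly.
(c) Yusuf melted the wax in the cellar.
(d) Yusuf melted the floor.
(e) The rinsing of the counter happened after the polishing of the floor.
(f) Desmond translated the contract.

(a) Not entailed — the narrative places the melting before the rinsing, not after.
(b) Entailed — dropping 'after dinner' leaves a sub-description the original still satisfies.
(c) Not entailed — 'in the cellar' adds information not in the original event.
(d) Not entailed — Yusuf melted the wax, not the floor; the floor belongs to the polishing event.
(e) Entailed — the narrative places the polishing before the rinsing.
(f) Not entailed — 'was translating' is progressive on an accomplishment; it does not entail the completed 'translated'.

(b), (e)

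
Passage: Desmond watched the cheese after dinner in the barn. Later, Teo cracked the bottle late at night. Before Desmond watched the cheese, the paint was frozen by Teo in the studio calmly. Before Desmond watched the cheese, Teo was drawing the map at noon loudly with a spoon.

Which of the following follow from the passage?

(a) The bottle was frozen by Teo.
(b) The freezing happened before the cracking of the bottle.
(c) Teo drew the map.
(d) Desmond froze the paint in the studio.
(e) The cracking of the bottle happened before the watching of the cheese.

(a) Not entailed — Teo froze the paint, not the bottle; the bottle belongs to the cracking event.
(b) Entailed — the narrative places the freezing before the cracking.
(c) Not entailed — 'was drawing' is progressive on an accomplishment; it does not entail the completed 'drew'.
(d) Not entailed — the passage has Teo freezing the paint, not Desmond.
(e) Not entailed — the narrative places the watching before the cracking, not after.

(b)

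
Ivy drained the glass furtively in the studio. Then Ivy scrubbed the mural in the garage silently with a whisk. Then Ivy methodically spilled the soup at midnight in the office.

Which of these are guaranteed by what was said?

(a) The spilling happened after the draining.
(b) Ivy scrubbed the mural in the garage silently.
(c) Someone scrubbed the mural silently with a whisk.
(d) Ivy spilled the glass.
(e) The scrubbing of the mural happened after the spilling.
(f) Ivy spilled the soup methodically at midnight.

(a) Entailed — the narrative places the draining before the spilling.
(b) Entailed — the original entails any weakening of itself; this just drops 'with a whisk'.
(c) Entailed — this follows by dropping conjuncts from the scrubbing event's description.
(d) Not entailed — Ivy spilled the soup, not the glass; the glass belongs to the draining event.
(e) Not entailed — the narrative places the scrubbing before the spilling, not after.
(f) Entailed — the original entails any weakening of itself; this just drops 'in the office'.

(a), (b), (c), (f)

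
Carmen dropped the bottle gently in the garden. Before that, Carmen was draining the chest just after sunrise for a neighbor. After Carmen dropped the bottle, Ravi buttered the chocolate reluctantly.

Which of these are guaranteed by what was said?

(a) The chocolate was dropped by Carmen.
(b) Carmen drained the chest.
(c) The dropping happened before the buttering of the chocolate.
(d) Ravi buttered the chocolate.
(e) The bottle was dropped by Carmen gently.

(a) Not entailed — Carmen dropped the bottle, not the chocolate; the chocolate belongs to the buttering event.
(b) Not entailed — 'was draining' is progressive on an accomplishment; it does not entail the completed 'drained'.
(c) Entailed — the narrative places the dropping before the buttering.
(d) Entailed — every conjunct here is already in the original buttering event.
(e) Entailed — the original entails any weakening of itself; this just drops 'in the garden'.

(c), (d), (e)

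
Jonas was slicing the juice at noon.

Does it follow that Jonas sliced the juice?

no

'was slicing' is progressive; for an accomplishment like 'slice the juice', it doesn't entail completion.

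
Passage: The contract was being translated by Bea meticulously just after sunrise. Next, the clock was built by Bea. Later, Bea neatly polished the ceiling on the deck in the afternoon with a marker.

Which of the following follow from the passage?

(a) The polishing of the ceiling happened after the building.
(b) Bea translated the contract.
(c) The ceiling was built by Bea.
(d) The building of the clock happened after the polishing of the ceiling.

(a)

(a) Entailed — the narrative places the building before the polishing.
(b) Not entailed — 'was translating' is progressive on an accomplishment; it does not entail the completed 'translated'.
(c) Not entailed — Bea built the clock, not the ceiling; the ceiling belongs to the polishing event.
(d) Not entailed — the narrative places the building before the polishing, not after.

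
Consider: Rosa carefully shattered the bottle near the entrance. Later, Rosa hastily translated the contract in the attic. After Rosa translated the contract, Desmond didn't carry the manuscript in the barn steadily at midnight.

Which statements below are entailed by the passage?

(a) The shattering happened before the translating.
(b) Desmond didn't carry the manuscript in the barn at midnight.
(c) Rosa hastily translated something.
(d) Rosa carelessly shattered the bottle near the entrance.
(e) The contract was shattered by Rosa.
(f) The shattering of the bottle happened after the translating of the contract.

(a), (c)

(a) Entailed — the narrative places the shattering before the translating.
(b) Not entailed — dropping 'steadily' under negation is not valid — the original leaves open that Desmond carried the manuscript some other way.
(c) Entailed — the original entails any weakening of itself; this just drops 'in the attic' and generalizes the patient.
(d) Not entailed — 'carelessly' adds a manner not in (and inconsistent with) the original.
(e) Not entailed — Rosa shattered the bottle, not the contract; the contract belongs to the translating event.
(f) Not entailed — the narrative places the shattering before the translating, not after.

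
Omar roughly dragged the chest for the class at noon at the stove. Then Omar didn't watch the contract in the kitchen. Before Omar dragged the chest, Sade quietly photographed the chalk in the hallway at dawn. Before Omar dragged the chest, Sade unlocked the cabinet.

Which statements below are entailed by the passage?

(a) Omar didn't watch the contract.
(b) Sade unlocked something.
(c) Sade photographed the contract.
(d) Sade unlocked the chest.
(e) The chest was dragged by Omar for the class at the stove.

(b), (e)

(a) Not entailed — dropping 'in the kitchen' under negation is not valid — the original leaves open that Omar watched the contract some other way.
(b) Entailed — generalizing the patient leaves a sub-description the original still satisfies.
(c) Not entailed — Sade photographed the chalk, not the contract; the contract belongs to the watching event.
(d) Not entailed — Sade unlocked the cabinet, not the chest; the chest belongs to the dragging event.
(e) Entailed — the original entails any weakening of itself; this just drops 'at noon', 'roughly'.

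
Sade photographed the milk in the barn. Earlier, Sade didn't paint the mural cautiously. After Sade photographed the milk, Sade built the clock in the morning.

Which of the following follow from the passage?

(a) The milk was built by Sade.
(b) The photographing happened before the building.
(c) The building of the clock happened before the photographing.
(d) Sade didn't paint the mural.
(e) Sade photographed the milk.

(b), (e)

(a) Not entailed — Sade built the clock, not the milk; the milk belongs to the photographing event.
(b) Entailed — the narrative places the photographing before the building.
(c) Not entailed — the narrative places the photographing before the building, not after.
(d) Not entailed — dropping 'cautiously' under negation is not valid — the original leaves open that Sade painted the mural some other way.
(e) Entailed — every conjunct here is already in the original photographing event.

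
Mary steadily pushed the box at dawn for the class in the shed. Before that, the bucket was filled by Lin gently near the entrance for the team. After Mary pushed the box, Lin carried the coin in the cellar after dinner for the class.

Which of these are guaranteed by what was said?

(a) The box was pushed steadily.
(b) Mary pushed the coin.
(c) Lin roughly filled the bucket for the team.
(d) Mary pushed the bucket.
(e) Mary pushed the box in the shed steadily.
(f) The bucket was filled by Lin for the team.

(a), (e), (f)

(a) Entailed — dropping 'for the class', 'in the shed', 'at dawn' and generalizing the agent leaves a sub-description the original still satisfies.
(b) Not entailed — Mary pushed the box, not the coin; the coin belongs to the carrying event.
(c) Not entailed — 'roughly' adds a manner not in (and inconsistent with) the original.
(d) Not entailed — Mary pushed the box, not the bucket; the bucket belongs to the filling event.
(e) Entailed — the original entails any weakening of itself; this just drops 'for the class', 'at dawn'.
(f) Entailed — every conjunct here is already in the original filling event.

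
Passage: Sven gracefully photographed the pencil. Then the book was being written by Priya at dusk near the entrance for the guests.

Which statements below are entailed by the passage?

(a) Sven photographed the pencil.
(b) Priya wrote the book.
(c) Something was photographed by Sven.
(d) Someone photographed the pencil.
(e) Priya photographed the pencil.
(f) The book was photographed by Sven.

(a) Entailed — this follows by dropping conjuncts from the photographing event's description.
(b) Not entailed — 'was writing' is progressive on an accomplishment; it does not entail the completed 'wrote'.
(c) Entailed — the original entails any weakening of itself; this just drops 'gracefully' and generalizes the patient.
(d) Entailed — every conjunct here is already in the original photographing event.
(e) Not entailed — the passage has Sven photographing the pencil, not Priya.
(f) Not entailed — Sven photographed the pencil, not the book; the book belongs to the writing event.

(a), (c), (d)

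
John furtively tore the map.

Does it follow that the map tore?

'John tore the map' is the causative; it entails the inchoative 'the map tore'.

yes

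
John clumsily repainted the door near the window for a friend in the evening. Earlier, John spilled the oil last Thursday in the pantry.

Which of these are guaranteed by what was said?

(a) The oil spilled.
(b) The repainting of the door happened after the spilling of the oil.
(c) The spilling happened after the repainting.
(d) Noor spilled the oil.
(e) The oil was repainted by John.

(a) Entailed — 'John spilled the oil' is causative; it entails the inchoative 'the oil spilled'.
(b) Entailed — the narrative places the spilling before the repainting.
(c) Not entailed — the narrative places the spilling before the repainting, not after.
(d) Not entailed — the passage has John spilling the oil, not Noor.
(e) Not entailed — John repainted the door, not the oil; the oil belongs to the spilling event.

(a), (b)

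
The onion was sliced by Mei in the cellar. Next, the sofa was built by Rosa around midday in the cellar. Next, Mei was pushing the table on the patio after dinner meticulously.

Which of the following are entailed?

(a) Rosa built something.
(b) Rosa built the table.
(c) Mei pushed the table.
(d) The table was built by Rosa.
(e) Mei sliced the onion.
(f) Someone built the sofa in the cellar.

(a), (c), (e), (f)

(a) Entailed — this follows by dropping conjuncts from the building event's description.
(b) Not entailed — Rosa built the sofa, not the table; the table belongs to the pushing event.
(c) Entailed — 'push' is an activity; 'was pushing' entails that some pushing happened, so 'pushed' holds.
(d) Not entailed — Rosa built the sofa, not the table; the table belongs to the pushing event.
(e) Entailed — every conjunct here is already in the original slicing event.
(f) Entailed — the original entails any weakening of itself; this just drops 'around midday' and generalizes the agent.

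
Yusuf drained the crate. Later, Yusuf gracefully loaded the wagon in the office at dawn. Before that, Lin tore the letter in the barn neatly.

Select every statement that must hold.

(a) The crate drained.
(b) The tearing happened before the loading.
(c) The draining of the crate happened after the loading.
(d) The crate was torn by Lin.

(a), (b)

(a) Entailed — 'Yusuf drained the crate' is causative; it entails the inchoative 'the crate drained'.
(b) Entailed — the narrative places the tearing before the loading.
(c) Not entailed — the narrative places the draining before the loading, not after.
(d) Not entailed — Lin tore the letter, not the crate; the crate belongs to the draining event.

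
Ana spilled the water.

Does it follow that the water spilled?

'Ana spilled the water' is the causative; it entails the inchoative 'the water spilled'.

yes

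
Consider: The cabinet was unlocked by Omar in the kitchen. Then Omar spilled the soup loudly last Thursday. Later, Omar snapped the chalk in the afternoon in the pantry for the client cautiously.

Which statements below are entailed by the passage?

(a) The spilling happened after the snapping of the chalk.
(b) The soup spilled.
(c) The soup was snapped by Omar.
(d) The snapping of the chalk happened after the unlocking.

(b), (d)

(a) Not entailed — the narrative places the spilling before the snapping, not after.
(b) Entailed — 'Omar spilled the soup' is causative; it entails the inchoative 'the soup spilled'.
(c) Not entailed — Omar snapped the chalk, not the soup; the soup belongs to the spilling event.
(d) Entailed — the narrative places the unlocking before the snapping.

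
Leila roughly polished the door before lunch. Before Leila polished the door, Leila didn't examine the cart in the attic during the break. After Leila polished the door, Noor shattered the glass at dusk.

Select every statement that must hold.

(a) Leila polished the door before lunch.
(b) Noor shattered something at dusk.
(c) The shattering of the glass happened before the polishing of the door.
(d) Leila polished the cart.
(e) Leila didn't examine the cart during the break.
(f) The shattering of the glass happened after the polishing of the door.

(a), (b), (f)

(a) Entailed — dropping 'roughly' leaves a sub-description the original still satisfies.
(b) Entailed — generalizing the patient leaves a sub-description the original still satisfies.
(c) Not entailed — the narrative places the polishing before the shattering, not after.
(d) Not entailed — Leila polished the door, not the cart; the cart belongs to the examining event.
(e) Not entailed — dropping 'in the attic' under negation is not valid — the original leaves open that Leila examined the cart some other way.
(f) Entailed — the narrative places the polishing before the shattering.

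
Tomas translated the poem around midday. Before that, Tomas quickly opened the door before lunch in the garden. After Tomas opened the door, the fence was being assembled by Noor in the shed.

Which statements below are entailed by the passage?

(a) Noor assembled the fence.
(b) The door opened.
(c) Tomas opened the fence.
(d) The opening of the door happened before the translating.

(a) Not entailed — 'was assembling' is progressive on an accomplishment; it does not entail the completed 'assembled'.
(b) Entailed — 'Tomas opened the door' is causative; it entails the inchoative 'the door opened'.
(c) Not entailed — Tomas opened the door, not the fence; the fence belongs to the assembling event.
(d) Entailed — the narrative places the opening before the translating.

(b), (d)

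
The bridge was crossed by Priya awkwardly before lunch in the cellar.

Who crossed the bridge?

Priya

'Priya' marks the agent of the crossing event.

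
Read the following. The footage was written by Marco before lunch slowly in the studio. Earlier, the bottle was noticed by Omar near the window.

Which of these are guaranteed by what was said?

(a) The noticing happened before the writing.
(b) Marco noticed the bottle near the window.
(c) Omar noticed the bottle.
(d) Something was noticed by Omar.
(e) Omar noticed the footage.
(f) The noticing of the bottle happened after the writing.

(a) Entailed — the narrative places the noticing before the writing.
(b) Not entailed — the passage has Omar noticing the bottle, not Marco.
(c) Entailed — the original entails any weakening of itself; this just drops 'near the window'.
(d) Entailed — every conjunct here is already in the original noticing event.
(e) Not entailed — Omar noticed the bottle, not the footage; the footage belongs to the writing event.
(f) Not entailed — the narrative places the noticing before the writing, not after.

(a), (c), (d)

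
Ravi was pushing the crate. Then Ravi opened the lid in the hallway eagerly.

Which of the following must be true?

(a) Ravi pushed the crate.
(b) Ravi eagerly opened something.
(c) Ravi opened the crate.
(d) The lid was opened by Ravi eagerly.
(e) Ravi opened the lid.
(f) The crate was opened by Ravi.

(a), (b), (d), (e)

(a) Entailed — 'push' is an activity; 'was pushing' entails that some pushing happened, so 'pushed' holds.
(b) Entailed — dropping 'in the hallway' and generalizing the patient leaves a sub-description the original still satisfies.
(c) Not entailed — Ravi opened the lid, not the crate; the crate belongs to the pushing event.
(d) Entailed — dropping 'in the hallway' leaves a sub-description the original still satisfies.
(e) Entailed — dropping 'in the hallway', 'eagerly' leaves a sub-description the original still satisfies.
(f) Not entailed — Ravi opened the lid, not the crate; the crate belongs to the pushing event.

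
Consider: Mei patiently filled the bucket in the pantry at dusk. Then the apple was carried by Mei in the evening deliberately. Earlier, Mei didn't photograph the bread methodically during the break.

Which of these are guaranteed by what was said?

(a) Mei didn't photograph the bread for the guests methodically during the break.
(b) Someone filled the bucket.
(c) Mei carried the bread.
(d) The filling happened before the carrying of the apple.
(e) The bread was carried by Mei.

(a) Entailed — under negation, adding a further restriction is entailed: if no such photographing event occurred, none occurred for the guests either.
(b) Entailed — the original entails any weakening of itself; this just drops 'at dusk', 'in the pantry', 'patiently' and generalizes the agent.
(c) Not entailed — Mei carried the apple, not the bread; the bread belongs to the photographing event.
(d) Entailed — the narrative places the filling before the carrying.
(e) Not entailed — Mei carried the apple, not the bread; the bread belongs to the photographing event.

(a), (b), (d)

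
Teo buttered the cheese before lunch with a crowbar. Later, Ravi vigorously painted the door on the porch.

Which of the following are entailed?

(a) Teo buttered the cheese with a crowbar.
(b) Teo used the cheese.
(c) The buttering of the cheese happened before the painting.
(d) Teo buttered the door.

(a), (c)

(a) Entailed — the original entails any weakening of itself; this just drops 'before lunch'.
(b) Not entailed — the cheese is the patient, not an instrument — Teo used a crowbar.
(c) Entailed — the narrative places the buttering before the painting.
(d) Not entailed — Teo buttered the cheese, not the door; the door belongs to the painting event.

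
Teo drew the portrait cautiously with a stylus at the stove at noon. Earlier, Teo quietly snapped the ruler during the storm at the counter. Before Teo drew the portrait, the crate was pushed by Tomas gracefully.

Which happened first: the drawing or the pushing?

the pushing

The connectives place the pushing before the drawing.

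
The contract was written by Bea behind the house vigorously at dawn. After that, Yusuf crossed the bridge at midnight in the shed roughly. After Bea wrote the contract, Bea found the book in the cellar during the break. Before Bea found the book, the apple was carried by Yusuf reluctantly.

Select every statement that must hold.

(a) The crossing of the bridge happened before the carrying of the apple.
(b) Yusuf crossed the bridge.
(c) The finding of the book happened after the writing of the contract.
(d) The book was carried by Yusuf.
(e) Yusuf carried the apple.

(a) Not entailed — the narrative doesn't order the crossing relative to the carrying.
(b) Entailed — dropping 'roughly', 'in the shed', 'at midnight' leaves a sub-description the original still satisfies.
(c) Entailed — the narrative places the writing before the finding.
(d) Not entailed — Yusuf carried the apple, not the book; the book belongs to the finding event.
(e) Entailed — this follows by dropping conjuncts from the carrying event's description.

(b), (c), (e)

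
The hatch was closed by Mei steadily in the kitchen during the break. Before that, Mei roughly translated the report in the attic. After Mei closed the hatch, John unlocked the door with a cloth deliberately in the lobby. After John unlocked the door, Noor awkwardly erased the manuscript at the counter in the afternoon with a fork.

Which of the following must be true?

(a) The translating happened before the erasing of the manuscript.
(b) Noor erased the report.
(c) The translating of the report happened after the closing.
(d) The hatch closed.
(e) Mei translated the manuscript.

(a) Entailed — the narrative places the translating before the erasing.
(b) Not entailed — Noor erased the manuscript, not the report; the report belongs to the translating event.
(c) Not entailed — the narrative places the translating before the closing, not after.
(d) Entailed — 'Mei closed the hatch' is causative; it entails the inchoative 'the hatch closed'.
(e) Not entailed — Mei translated the report, not the manuscript; the manuscript belongs to the erasing event.

(a), (d)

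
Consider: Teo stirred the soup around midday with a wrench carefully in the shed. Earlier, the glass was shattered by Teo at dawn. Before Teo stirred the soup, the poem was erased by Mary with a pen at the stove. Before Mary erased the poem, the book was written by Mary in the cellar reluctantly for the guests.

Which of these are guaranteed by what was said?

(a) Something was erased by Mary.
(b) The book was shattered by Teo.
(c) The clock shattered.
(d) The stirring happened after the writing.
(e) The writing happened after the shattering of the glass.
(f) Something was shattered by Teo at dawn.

(a) Entailed — this follows by dropping conjuncts from the erasing event's description.
(b) Not entailed — Teo shattered the glass, not the book; the book belongs to the writing event.
(c) Not entailed — the glass is what shattered, not the clock.
(d) Entailed — the narrative places the writing before the stirring.
(e) Not entailed — the narrative doesn't order the shattering relative to the writing.
(f) Entailed — generalizing the patient leaves a sub-description the original still satisfies.

(a), (d), (f)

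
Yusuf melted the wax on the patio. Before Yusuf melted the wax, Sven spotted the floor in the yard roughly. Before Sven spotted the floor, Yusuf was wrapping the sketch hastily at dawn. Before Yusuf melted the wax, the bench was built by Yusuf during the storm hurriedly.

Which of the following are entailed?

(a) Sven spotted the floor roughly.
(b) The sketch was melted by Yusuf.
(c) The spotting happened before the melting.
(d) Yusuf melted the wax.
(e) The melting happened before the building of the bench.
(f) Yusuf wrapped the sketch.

(a) Entailed — this follows by dropping conjuncts from the spotting event's description.
(b) Not entailed — Yusuf melted the wax, not the sketch; the sketch belongs to the wrapping event.
(c) Entailed — the narrative places the spotting before the melting.
(d) Entailed — dropping 'on the patio' leaves a sub-description the original still satisfies.
(e) Not entailed — the narrative places the building before the melting, not after.
(f) Not entailed — 'was wrapping' is progressive on an accomplishment; it does not entail the completed 'wrapped'.

(a), (c), (d)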